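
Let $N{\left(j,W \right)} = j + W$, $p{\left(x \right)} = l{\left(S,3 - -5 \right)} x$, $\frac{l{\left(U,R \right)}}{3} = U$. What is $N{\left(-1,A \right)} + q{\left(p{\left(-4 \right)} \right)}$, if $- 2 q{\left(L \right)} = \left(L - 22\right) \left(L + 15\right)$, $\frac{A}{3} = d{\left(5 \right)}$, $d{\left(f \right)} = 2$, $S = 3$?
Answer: $-604$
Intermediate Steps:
$l{\left(U,R \right)} = 3 U$
$A = 6$ ($A = 3 \cdot 2 = 6$)
$p{\left(x \right)} = 9 x$ ($p{\left(x \right)} = 3 \cdot 3 x = 9 x$)
$N{\left(j,W \right)} = W + j$
$q{\left(L \right)} = - \frac{\left(-22 + L\right) \left(15 + L\right)}{2}$ ($q{\left(L \right)} = - \frac{\left(L - 22\right) \left(L + 15\right)}{2} = - \frac{\left(-22 + L\right) \left(15 + L\right)}{2}$)
$N{\left(-1,A \right)} + q{\left(p{\left(-4 \right)} \right)} = \left(6 - 1\right) + \left(165 - \frac{\left(9 \left(-4\right)\right)^{2}}{2} + \frac{7 \cdot 9 \left(-4\right)}{2}\right) = 5 + \left(165 - \frac{\left(-36\right)^{2}}{2} + \frac{7}{2} \left(-36\right)\right) = 5 - 609 = -604$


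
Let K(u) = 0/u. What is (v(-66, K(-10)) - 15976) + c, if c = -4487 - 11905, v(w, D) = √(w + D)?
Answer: -32368 + I*√66 ≈ -32368.0 + 8.124*I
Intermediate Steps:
K(u) = 0
v(w, D) = √(D + w)
c = -16392
(v(-66, K(-10)) - 15976) + c = (√(0 - 66) - 15976) - 16392 = (√(-66) - 15976) - 16392 = (I*√66 - 15976) - 16392 = (-15976 + I*√66) - 16392 = -32368 + I*√66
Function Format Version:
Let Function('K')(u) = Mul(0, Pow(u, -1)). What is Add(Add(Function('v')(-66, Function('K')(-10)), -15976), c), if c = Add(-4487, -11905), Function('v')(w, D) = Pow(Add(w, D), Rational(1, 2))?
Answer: Add(-32368, Mul(I, Pow(66, Rational(1, 2)))) ≈ Add(-32368., Mul(8.1240, I))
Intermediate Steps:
Function('K')(u) = 0
Function('v')(w, D) = Pow(Add(D, w), Rational(1, 2))
c = -16392
Add(Add(Function('v')(-66, Function('K')(-10)), -15976), c) = Add(Add(Pow(Add(0, -66), Rational(1, 2)), -15976), -16392) = Add(Add(Pow(-66, Rational(1, 2)), -15976), -16392) = Add(Add(Mul(I, Pow(66, Rational(1, 2))), -15976), -16392) = Add(Add(-15976, Mul(I, Pow(66, Rational(1, 2)))), -16392) = Add(-32368, Mul(I, Pow(66, Rational(1, 2))))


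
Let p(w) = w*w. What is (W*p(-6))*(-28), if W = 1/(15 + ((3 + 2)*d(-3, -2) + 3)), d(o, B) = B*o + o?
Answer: -336/11 ≈ -30.545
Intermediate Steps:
d(o, B) = o + B*o
W = 1/33 (W = 1/(15 + ((3 + 2)*(-3*(1 - 2)) + 3)) = 1/(15 + (5*(-3*(-1)) + 3)) = 1/(15 + (5*3 + 3)) = 1/(15 + (15 + 3)) = 1/(15 + 18) = 1/33 ≈ 0.030303)
p(w) = w**2
(W*p(-6))*(-28) = ((1/33)*(-6)**2)*(-28) = ((1/33)*36)*(-28) = (12/11)*(-28) = -336/11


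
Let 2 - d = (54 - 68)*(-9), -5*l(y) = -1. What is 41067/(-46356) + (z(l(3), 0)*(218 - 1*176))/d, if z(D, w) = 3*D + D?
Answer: -2770779/2395060 ≈ -1.1569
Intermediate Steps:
l(y) = ⅕ (l(y) = -⅕*(-1) = ⅕)
d = -124 (d = 2 - (54 - 68)*(-9) = 2 - (-14)*(-9) = 2 - 1*126 = 2 - 126 = -124)
z(D, w) = 4*D
41067/(-46356) + (z(l(3), 0)*(218 - 1*176))/d = 41067/(-46356) + ((4*(⅕))*(218 - 1*176))/(-124) = 41067*(-1/46356) + (4*(218 - 176)/5)*(-1/124) = -13689/15452 + ((⅘)*42)*(-1/124) = -13689/15452 + (168/5)*(-1/124) = -13689/15452 - 42/155 = -2770779/2395060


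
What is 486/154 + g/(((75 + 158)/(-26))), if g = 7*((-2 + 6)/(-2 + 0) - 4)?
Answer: 140703/17941 ≈ 7.8425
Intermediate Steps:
g = -42 (g = 7*(4/(-2) - 4) = 7*(4*(-1/2) - 4) = 7*(-2 - 4) = 7*(-6) = -42)
486/154 + g/(((75 + 158)/(-26))) = 486/154 - 42*(-26/(75 + 158)) = 486*(1/154) - 42/(233*(-1/26)) = 243/77 - 42/(-233/26) = 243/77 - 42*(-26/233) = 243/77 + 1092/233 = 140703/17941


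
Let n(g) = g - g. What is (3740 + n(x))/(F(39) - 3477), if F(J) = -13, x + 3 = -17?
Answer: -374/349 ≈ -1.0716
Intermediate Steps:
x = -20 (x = -3 - 17 = -20)
n(g) = 0
(3740 + n(x))/(F(39) - 3477) = (3740 + 0)/(-13 - 3477) = 3740/(-3490) = 3740*(-1/3490) = -374/349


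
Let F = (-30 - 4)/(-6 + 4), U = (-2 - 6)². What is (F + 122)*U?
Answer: 8896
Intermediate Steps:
U = 64 (U = (-8)² = 64)
F = 17 (F = -34/(-2) = -34*(-½) = 17)
(F + 122)*U = (17 + 122)*64 = 139*64 = 8896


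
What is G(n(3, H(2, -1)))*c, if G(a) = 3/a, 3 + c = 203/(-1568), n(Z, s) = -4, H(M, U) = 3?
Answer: 2103/896 ≈ 2.3471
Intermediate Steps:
c = -701/224 (c = -3 + 203/(-1568) = -3 + 203*(-1/1568) = -3 - 29/224 = -701/224 ≈ -3.1295)
G(n(3, H(2, -1)))*c = (3/(-4))*(-701/224) = (3*(-¼))*(-701/224) = -¾*(-701/224) = 2103/896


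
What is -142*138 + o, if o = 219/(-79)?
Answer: -1548303/79 ≈ -19599.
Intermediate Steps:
o = -219/79 (o = 219*(-1/79) = -219/79 ≈ -2.7722)
-142*138 + o = -142*138 - 219/79 = -19596 - 219/79 = -1548303/79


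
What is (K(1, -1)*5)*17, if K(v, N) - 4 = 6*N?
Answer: -170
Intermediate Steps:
K(v, N) = 4 + 6*N
(K(1, -1)*5)*17 = ((4 + 6*(-1))*5)*17 = ((4 - 6)*5)*17 = -2*5*17 = -10*17 = -170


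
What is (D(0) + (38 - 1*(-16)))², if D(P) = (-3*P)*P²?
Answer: 2916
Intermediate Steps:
D(P) = -3*P³
(D(0) + (38 - 1*(-16)))² = (-3*0³ + (38 - 1*(-16)))² = (-3*0 + (38 + 16))² = (0 + 54)² = 54² = 2916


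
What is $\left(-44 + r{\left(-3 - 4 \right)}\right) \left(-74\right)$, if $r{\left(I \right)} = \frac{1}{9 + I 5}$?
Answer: $\frac{42365}{13} \approx 3258.8$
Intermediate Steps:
$r{\left(I \right)} = \frac{1}{9 + 5 I}$
$\left(-44 + r{\left(-3 - 4 \right)}\right) \left(-74\right) = \left(-44 + \frac{1}{9 + 5 \left(-3 - 4\right)}\right) \left(-74\right) = \left(-44 + \frac{1}{9 + 5 \left(-7\right)}\right) \left(-74\right) = \left(-44 + \frac{1}{9 - 35}\right) \left(-74\right) = \left(-44 + \frac{1}{-26}\right) \left(-74\right) = \left(-44 - \frac{1}{26}\right) \left(-74\right) = \left(- \frac{1145}{26}\right) \left(-74\right) = \frac{42365}{13}$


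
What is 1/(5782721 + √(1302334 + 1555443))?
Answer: 5782721/33439859306064 - √2857777/33439859306064 ≈ 1.7288e-7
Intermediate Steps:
1/(5782721 + √(1302334 + 1555443)) = 1/(5782721 + √2857777)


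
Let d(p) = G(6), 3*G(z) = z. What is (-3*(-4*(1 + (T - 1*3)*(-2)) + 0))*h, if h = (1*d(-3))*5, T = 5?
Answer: -360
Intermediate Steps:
G(z) = z/3
d(p) = 2 (d(p) = (1/3)*6 = 2)
h = 10 (h = (1*2)*5 = 2*5 = 10)
(-3*(-4*(1 + (T - 1*3)*(-2)) + 0))*h = -3*(-4*(1 + (5 - 1*3)*(-2)) + 0)*10 = -3*(-4*(1 + (5 - 3)*(-2)) + 0)*10 = -3*(-4*(1 + 2*(-2)) + 0)*10 = -3*(-4*(1 - 4) + 0)*10 = -3*(-4*(-3) + 0)*10 = -3*(12 + 0)*10 = -3*12*10 = -36*10 = -360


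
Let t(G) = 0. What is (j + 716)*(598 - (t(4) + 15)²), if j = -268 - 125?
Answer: 120479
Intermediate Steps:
j = -393
(j + 716)*(598 - (t(4) + 15)²) = (-393 + 716)*(598 - (0 + 15)²) = 323*(598 - 1*15²) = 323*(598 - 1*225) = 323*(598 - 225) = 323*373 = 120479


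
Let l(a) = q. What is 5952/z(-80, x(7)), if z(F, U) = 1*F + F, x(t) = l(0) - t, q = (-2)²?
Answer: -186/5 ≈ -37.200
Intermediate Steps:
q = 4
l(a) = 4
x(t) = 4 - t
z(F, U) = 2*F (z(F, U) = F + F = 2*F)
5952/z(-80, x(7)) = 5952/((2*(-80))) = 5952/(-160) = 5952*(-1/160) = -186/5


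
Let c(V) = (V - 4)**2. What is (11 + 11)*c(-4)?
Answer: 1408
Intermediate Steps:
c(V) = (-4 + V)**2
(11 + 11)*c(-4) = (11 + 11)*(-4 - 4)**2 = 22*(-8)**2 = 22*64 = 1408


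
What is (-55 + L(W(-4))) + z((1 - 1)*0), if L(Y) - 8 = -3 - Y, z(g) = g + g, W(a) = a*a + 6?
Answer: -72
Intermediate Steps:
W(a) = 6 + a**2 (W(a) = a**2 + 6 = 6 + a**2)
z(g) = 2*g
L(Y) = 5 - Y (L(Y) = 8 + (-3 - Y) = 5 - Y)
(-55 + L(W(-4))) + z((1 - 1)*0) = (-55 + (5 - (6 + (-4)**2))) + 2*((1 - 1)*0) = (-55 + (5 - (6 + 16))) + 2*(0*0) = (-55 + (5 - 1*22)) + 2*0 = (-55 + (5 - 22)) + 0 = (-55 - 17) + 0 = -72 + 0 = -72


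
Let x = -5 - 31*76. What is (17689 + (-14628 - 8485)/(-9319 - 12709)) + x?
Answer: 337668297/22028 ≈ 15329.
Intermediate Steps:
x = -2361 (x = -5 - 2356 = -2361)
(17689 + (-14628 - 8485)/(-9319 - 12709)) + x = (17689 + (-14628 - 8485)/(-9319 - 12709)) - 2361 = (17689 - 23113/(-22028)) - 2361 = (17689 - 23113*(-1/22028)) - 2361 = (17689 + 23113/22028) - 2361 = 389676405/22028 - 2361 = 337668297/22028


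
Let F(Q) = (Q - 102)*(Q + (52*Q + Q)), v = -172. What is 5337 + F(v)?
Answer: 2550249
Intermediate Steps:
F(Q) = 54*Q*(-102 + Q) (F(Q) = (-102 + Q)*(Q + 53*Q) = (-102 + Q)*(54*Q) = 54*Q*(-102 + Q))
5337 + F(v) = 5337 + 54*(-172)*(-102 - 172) = 5337 + 54*(-172)*(-274) = 5337 + 2544912 = 2550249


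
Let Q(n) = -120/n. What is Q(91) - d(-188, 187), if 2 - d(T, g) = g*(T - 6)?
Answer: -3301600/91 ≈ -36281.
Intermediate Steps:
d(T, g) = 2 - g*(-6 + T) (d(T, g) = 2 - g*(T - 6) = 2 - g*(-6 + T))
Q(91) - d(-188, 187) = -120/91 - (2 + 6*187 - 1*(-188)*187) = -120*1/91 - (2 + 1122 + 35156) = -120/91 - 1*36280 = -120/91 - 36280 = -3301600/91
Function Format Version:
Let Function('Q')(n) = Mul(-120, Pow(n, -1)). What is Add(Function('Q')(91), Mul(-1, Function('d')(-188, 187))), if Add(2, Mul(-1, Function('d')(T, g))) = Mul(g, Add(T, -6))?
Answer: Rational(-3301600, 91) ≈ -36281.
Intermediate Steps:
Function('d')(T, g) = Add(2, Mul(-1, g, Add(-6, T))) (Function('d')(T, g) = Add(2, Mul(-1, Mul(g, Add(T, -6)))) = Add(2, Mul(-1, Mul(g, Add(-6, T)))) = Add(2, Mul(-1, g, Add(-6, T))))
Add(Function('Q')(91), Mul(-1, Function('d')(-188, 187))) = Add(Mul(-120, Pow(91, -1)), Mul(-1, Add(2, Mul(6, 187), Mul(-1, -188, 187)))) = Add(Mul(-120, Rational(1, 91)), Mul(-1, Add(2, 1122, 35156))) = Add(Rational(-120, 91), Mul(-1, 36280)) = Add(Rational(-120, 91), -36280) = Rational(-3301600, 91)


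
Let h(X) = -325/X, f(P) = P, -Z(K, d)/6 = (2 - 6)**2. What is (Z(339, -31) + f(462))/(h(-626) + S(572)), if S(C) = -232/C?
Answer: 10921196/3389 ≈ 3222.5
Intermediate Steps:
Z(K, d) = -96 (Z(K, d) = -6*(2 - 6)**2 = -6*(-4)**2 = -6*16 = -96)
(Z(339, -31) + f(462))/(h(-626) + S(572)) = (-96 + 462)/(-325/(-626) - 232/572) = 366/(-325*(-1/626) - 232*1/572) = 366/(325/626 - 58/143) = 366/(10167/89518) = 366*(89518/10167) = 10921196/3389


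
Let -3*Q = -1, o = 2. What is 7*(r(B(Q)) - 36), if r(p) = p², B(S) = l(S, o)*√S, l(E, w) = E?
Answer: -6797/27 ≈ -251.74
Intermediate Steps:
Q = ⅓ (Q = -⅓*(-1) = ⅓ ≈ 0.33333)
B(S) = S^(3/2) (B(S) = S*√S = S^(3/2))
7*(r(B(Q)) - 36) = 7*(((⅓)^(3/2))² - 36) = 7*((√3/9)² - 36) = 7*(1/27 - 36) = 7*(-971/27) = -6797/27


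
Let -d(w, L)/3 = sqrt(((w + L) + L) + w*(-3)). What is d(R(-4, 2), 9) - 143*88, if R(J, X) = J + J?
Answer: -12584 - 3*sqrt(34) ≈ -12602.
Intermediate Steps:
R(J, X) = 2*J
d(w, L) = -3*sqrt(-2*w + 2*L) (d(w, L) = -3*sqrt(((w + L) + L) + w*(-3)) = -3*sqrt(((L + w) + L) - 3*w) = -3*sqrt((w + 2*L) - 3*w) = -3*sqrt(-2*w + 2*L))
d(R(-4, 2), 9) - 143*88 = -3*sqrt(-4*(-4) + 2*9) - 143*88 = -3*sqrt(-2*(-8) + 18) - 12584 = -3*sqrt(16 + 18) - 12584 = -3*sqrt(34) - 12584 = -12584 - 3*sqrt(34)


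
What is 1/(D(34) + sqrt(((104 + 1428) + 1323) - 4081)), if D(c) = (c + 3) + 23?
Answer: 30/2413 - I*sqrt(1226)/4826 ≈ 0.012433 - 0.0072553*I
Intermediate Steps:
D(c) = 26 + c (D(c) = (3 + c) + 23 = 26 + c)
1/(D(34) + sqrt(((104 + 1428) + 1323) - 4081)) = 1/((26 + 34) + sqrt(((104 + 1428) + 1323) - 4081)) = 1/(60 + sqrt((1532 + 1323) - 4081)) = 1/(60 + sqrt(2855 - 4081)) = 1/(60 + sqrt(-1226)) = 1/(60 + I*sqrt(1226))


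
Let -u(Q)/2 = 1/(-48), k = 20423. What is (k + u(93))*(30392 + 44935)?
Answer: 12307251677/8 ≈ 1.5384e+9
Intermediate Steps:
u(Q) = 1/24 (u(Q) = -2/(-48) = -2*(-1/48) = 1/24)
(k + u(93))*(30392 + 44935) = (20423 + 1/24)*(30392 + 44935) = (490153/24)*75327 = 12307251677/8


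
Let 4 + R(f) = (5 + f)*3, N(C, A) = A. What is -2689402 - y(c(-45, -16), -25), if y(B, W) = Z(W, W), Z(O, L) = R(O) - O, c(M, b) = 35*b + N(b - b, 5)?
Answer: -2689363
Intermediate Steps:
R(f) = 11 + 3*f (R(f) = -4 + (5 + f)*3 = -4 + (15 + 3*f) = 11 + 3*f)
c(M, b) = 5 + 35*b (c(M, b) = 35*b + 5 = 5 + 35*b)
Z(O, L) = 11 + 2*O (Z(O, L) = (11 + 3*O) - O = 11 + 2*O)
y(B, W) = 11 + 2*W
-2689402 - y(c(-45, -16), -25) = -2689402 - (11 + 2*(-25)) = -2689402 - (11 - 50) = -2689402 - 1*(-39) = -2689402 + 39 = -2689363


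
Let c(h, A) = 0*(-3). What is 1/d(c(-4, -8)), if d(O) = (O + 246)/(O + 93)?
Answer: 31/82 ≈ 0.37805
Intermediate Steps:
c(h, A) = 0
d(O) = (246 + O)/(93 + O)
1/d(c(-4, -8)) = 1/((246 + 0)/(93 + 0)) = 1/(246/93) = 1/((1/93)*246) = 1/(82/31) = 31/82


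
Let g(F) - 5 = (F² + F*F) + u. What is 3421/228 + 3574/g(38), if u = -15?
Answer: 5330255/328092 ≈ 16.246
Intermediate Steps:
g(F) = -10 + 2*F² (g(F) = 5 + ((F² + F*F) - 15) = 5 + ((F² + F²) - 15) = 5 + (2*F² - 15) = 5 + (-15 + 2*F²) = -10 + 2*F²)
3421/228 + 3574/g(38) = 3421/228 + 3574/(-10 + 2*38²) = 3421*(1/228) + 3574/(-10 + 2*1444) = 3421/228 + 3574/(-10 + 2888) = 3421/228 + 3574/2878 = 3421/228 + 3574*(1/2878) = 3421/228 + 1787/1439 = 5330255/328092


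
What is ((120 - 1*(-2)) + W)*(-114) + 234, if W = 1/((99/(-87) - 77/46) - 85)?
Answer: -533877986/39047 ≈ -13673.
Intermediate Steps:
W = -1334/117141 (W = 1/((99*(-1/87) - 77*1/46) - 85) = 1/((-33/29 - 77/46) - 85) = 1/(-3751/1334 - 85) = 1/(-117141/1334) = -1334/117141 ≈ -0.011388)
((120 - 1*(-2)) + W)*(-114) + 234 = ((120 - 1*(-2)) - 1334/117141)*(-114) + 234 = ((120 + 2) - 1334/117141)*(-114) + 234 = (122 - 1334/117141)*(-114) + 234 = (14289868/117141)*(-114) + 234 = -543014984/39047 + 234 = -533877986/39047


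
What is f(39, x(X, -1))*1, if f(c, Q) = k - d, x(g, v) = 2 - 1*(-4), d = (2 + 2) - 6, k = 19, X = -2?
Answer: 21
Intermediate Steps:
d = -2 (d = 4 - 6 = -2)
x(g, v) = 6 (x(g, v) = 2 + 4 = 6)
f(c, Q) = 21 (f(c, Q) = 19 - 1*(-2) = 19 + 2 = 21)
f(39, x(X, -1))*1 = 21*1 = 21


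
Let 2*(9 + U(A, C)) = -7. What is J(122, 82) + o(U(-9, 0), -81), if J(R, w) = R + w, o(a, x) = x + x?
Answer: 42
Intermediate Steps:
U(A, C) = -25/2 (U(A, C) = -9 + (½)*(-7) = -9 - 7/2 = -25/2)
o(a, x) = 2*x
J(122, 82) + o(U(-9, 0), -81) = (122 + 82) + 2*(-81) = 204 - 162 = 42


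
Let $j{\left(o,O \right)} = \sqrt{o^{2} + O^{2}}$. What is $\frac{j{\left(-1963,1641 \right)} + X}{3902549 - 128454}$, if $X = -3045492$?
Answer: $- \frac{3045492}{3774095} + \frac{5 \sqrt{10474}}{754819} \approx -0.80627$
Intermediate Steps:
$j{\left(o,O \right)} = \sqrt{O^{2} + o^{2}}$
$\frac{j{\left(-1963,1641 \right)} + X}{3902549 - 128454} = \frac{\sqrt{1641^{2} + \left(-1963\right)^{2}} - 3045492}{3902549 - 128454} = \frac{\sqrt{2692881 + 3853369} - 3045492}{3774095} = \left(\sqrt{6546250} - 3045492\right) \frac{1}{3774095} = \left(25 \sqrt{10474} - 3045492\right) \frac{1}{3774095} = \left(-3045492 + 25 \sqrt{10474}\right) \frac{1}{3774095} = - \frac{3045492}{3774095} + \frac{5 \sqrt{10474}}{754819}$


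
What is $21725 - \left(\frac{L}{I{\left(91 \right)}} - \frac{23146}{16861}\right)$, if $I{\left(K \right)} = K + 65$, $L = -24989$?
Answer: $\frac{4428351185}{202332} \approx 21887.0$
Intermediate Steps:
$I{\left(K \right)} = 65 + K$
$21725 - \left(\frac{L}{I{\left(91 \right)}} - \frac{23146}{16861}\right) = 21725 - \left(- \frac{24989}{65 + 91} - \frac{23146}{16861}\right) = 21725 - \left(- \frac{24989}{156} - \frac{23146}{16861}\right) = 21725 - - \frac{32688485}{202332} = 21725 + \frac{32688485}{202332} = \frac{4428351185}{202332}$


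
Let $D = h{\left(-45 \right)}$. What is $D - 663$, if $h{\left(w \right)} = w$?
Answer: $-708$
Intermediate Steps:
$D = -45$
$D - 663 = -45 - 663 = -708$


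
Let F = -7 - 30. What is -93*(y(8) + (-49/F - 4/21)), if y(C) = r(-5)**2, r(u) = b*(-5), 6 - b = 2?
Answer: -9662111/259 ≈ -37305.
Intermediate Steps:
b = 4 (b = 6 - 1*2 = 6 - 2 = 4)
F = -37
r(u) = -20 (r(u) = 4*(-5) = -20)
y(C) = 400 (y(C) = (-20)**2 = 400)
-93*(y(8) + (-49/F - 4/21)) = -93*(400 + (-49/(-37) - 4/21)) = -93*(400 + (-49*(-1/37) - 4*1/21)) = -93*(400 + (49/37 - 4/21)) = -93*(400 + 881/777) = -93*311681/777 = -9662111/259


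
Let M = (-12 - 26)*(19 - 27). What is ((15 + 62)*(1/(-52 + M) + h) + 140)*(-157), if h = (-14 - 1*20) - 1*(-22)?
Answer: 4429441/36 ≈ 1.2304e+5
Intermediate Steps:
h = -12 (h = (-14 - 20) + 22 = -34 + 22 = -12)
M = 304 (M = -38*(-8) = 304)
((15 + 62)*(1/(-52 + M) + h) + 140)*(-157) = ((15 + 62)*(1/(-52 + 304) - 12) + 140)*(-157) = (77*(1/252 - 12) + 140)*(-157) = (77*(-3023/252) + 140)*(-157) = (-33253/36 + 140)*(-157) = -28213/36*(-157) = 4429441/36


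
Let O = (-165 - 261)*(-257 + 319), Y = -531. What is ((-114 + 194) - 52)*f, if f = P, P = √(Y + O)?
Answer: 28*I*√26943 ≈ 4596.0*I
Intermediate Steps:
O = -26412 (O = -426*62 = -26412)
P = I*√26943 (P = √(-531 - 26412) = √(-26943) = I*√26943 ≈ 164.14*I)
f = I*√26943 ≈ 164.14*I
((-114 + 194) - 52)*f = ((-114 + 194) - 52)*(I*√26943) = (80 - 52)*(I*√26943) = 28*(I*√26943) = 28*I*√26943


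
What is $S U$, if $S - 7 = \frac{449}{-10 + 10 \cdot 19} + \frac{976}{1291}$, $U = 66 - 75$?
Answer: $- \frac{2381999}{25820} \approx -92.254$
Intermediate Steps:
$U = -9$
$S = \frac{2381999}{232380}$ ($S = 7 + \left(\frac{449}{-10 + 10 \cdot 19} + \frac{976}{1291}\right) = 7 + \left(\frac{449}{-10 + 190} + 976 \cdot \frac{1}{1291}\right) = 7 + \left(\frac{449}{180} + \frac{976}{1291}\right) = 7 + \frac{755339}{232380} = \frac{2381999}{232380} \approx 10.25$)
$S U = \frac{2381999}{232380} \left(-9\right) = - \frac{2381999}{25820}$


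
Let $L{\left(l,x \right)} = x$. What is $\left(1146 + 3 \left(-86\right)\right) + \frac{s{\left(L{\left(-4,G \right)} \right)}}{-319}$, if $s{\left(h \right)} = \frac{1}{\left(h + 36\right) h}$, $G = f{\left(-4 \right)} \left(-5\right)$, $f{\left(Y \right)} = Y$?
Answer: $\frac{317264639}{357280} \approx 888.0$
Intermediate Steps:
$G = 20$ ($G = \left(-4\right) \left(-5\right) = 20$)
$s{\left(h \right)} = \frac{1}{h \left(36 + h\right)}$ ($s{\left(h \right)} = \frac{1}{\left(36 + h\right) h} = \frac{1}{h \left(36 + h\right)}$)
$\left(1146 + 3 \left(-86\right)\right) + \frac{s{\left(L{\left(-4,G \right)} \right)}}{-319} = \left(1146 + 3 \left(-86\right)\right) + \frac{\frac{1}{20} \frac{1}{36 + 20}}{-319} = \left(1146 - 258\right) + \frac{1}{20 \cdot 56} \left(- \frac{1}{319}\right) = 888 + \frac{1}{20} \cdot \frac{1}{56} \left(- \frac{1}{319}\right) = 888 + \frac{1}{1120} \left(- \frac{1}{319}\right) = 888 - \frac{1}{357280} = \frac{317264639}{357280}$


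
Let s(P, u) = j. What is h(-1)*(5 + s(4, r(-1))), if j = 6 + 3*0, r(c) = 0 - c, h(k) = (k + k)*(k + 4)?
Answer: -66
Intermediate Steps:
h(k) = 2*k*(4 + k) (h(k) = (2*k)*(4 + k) = 2*k*(4 + k))
r(c) = -c
j = 6 (j = 6 + 0 = 6)
s(P, u) = 6
h(-1)*(5 + s(4, r(-1))) = (2*(-1)*(4 - 1))*(5 + 6) = (2*(-1)*3)*11 = -6*11 = -66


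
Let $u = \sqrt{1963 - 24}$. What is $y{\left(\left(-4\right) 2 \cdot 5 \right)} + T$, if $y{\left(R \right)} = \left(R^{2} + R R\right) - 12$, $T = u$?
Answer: $3188 + \sqrt{1939} \approx 3232.0$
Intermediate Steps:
$u = \sqrt{1939} \approx 44.034$
$T = \sqrt{1939} \approx 44.034$
$y{\left(R \right)} = -12 + 2 R^{2}$ ($y{\left(R \right)} = \left(R^{2} + R^{2}\right) - 12 = 2 R^{2} - 12 = -12 + 2 R^{2}$)
$y{\left(\left(-4\right) 2 \cdot 5 \right)} + T = \left(-12 + 2 \left(\left(-4\right) 2 \cdot 5\right)^{2}\right) + \sqrt{1939} = \left(-12 + 2 \left(\left(-8\right) 5\right)^{2}\right) + \sqrt{1939} = \left(-12 + 2 \left(-40\right)^{2}\right) + \sqrt{1939} = \left(-12 + 2 \cdot 1600\right) + \sqrt{1939} = \left(-12 + 3200\right) + \sqrt{1939} = 3188 + \sqrt{1939}$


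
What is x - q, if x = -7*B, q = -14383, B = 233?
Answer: 12752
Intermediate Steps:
x = -1631 (x = -7*233 = -1631)
x - q = -1631 - 1*(-14383) = -1631 + 14383 = 12752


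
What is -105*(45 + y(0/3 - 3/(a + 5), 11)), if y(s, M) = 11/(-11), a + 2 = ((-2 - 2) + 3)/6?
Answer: -4620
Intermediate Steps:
a = -13/6 (a = -2 + ((-2 - 2) + 3)/6 = -2 + (-4 + 3)*(⅙) = -2 - 1*⅙ = -2 - ⅙ = -13/6 ≈ -2.1667)
y(s, M) = -1 (y(s, M) = 11*(-1/11) = -1)
-105*(45 + y(0/3 - 3/(a + 5), 11)) = -105*(45 - 1) = -105*44 = -4620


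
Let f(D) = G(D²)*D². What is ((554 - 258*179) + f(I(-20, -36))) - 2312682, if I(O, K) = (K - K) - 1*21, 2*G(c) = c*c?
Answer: 81049501/2 ≈ 4.0525e+7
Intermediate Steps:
G(c) = c²/2 (G(c) = (c*c)/2 = c²/2)
I(O, K) = -21 (I(O, K) = 0 - 21 = -21)
f(D) = D⁶/2 (f(D) = ((D²)²/2)*D² = (D⁴/2)*D² = D⁶/2)
((554 - 258*179) + f(I(-20, -36))) - 2312682 = ((554 - 258*179) + (½)*(-21)⁶) - 2312682 = ((554 - 46182) + (½)*85766121) - 2312682 = (-45628 + 85766121/2) - 2312682 = 85674865/2 - 2312682 = 81049501/2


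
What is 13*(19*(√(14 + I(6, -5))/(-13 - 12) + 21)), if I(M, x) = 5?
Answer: 5187 - 247*√19/25 ≈ 5143.9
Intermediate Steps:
13*(19*(√(14 + I(6, -5))/(-13 - 12) + 21)) = 13*(19*(√(14 + 5)/(-13 - 12) + 21)) = 13*(19*(√19/(-25) + 21)) = 13*(19*(√19*(-1/25) + 21)) = 13*(19*(-√19/25 + 21)) = 13*(19*(21 - √19/25)) = 13*(399 - 19*√19/25) = 5187 - 247*√19/25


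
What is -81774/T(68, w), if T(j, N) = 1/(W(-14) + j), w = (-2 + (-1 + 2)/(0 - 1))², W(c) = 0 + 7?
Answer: -6133050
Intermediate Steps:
W(c) = 7
w = 9 (w = (-2 + 1/(-1))² = (-2 + 1*(-1))² = (-2 - 1)² = (-3)² = 9)
T(j, N) = 1/(7 + j)
-81774/T(68, w) = -81774/(1/(7 + 68)) = -81774/(1/75) = -81774/1/75 = -81774*75 = -6133050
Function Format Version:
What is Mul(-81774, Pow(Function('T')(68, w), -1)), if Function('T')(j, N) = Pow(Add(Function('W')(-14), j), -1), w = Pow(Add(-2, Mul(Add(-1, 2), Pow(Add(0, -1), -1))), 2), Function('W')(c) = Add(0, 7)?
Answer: -6133050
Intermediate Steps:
Function('W')(c) = 7
w = 9 (w = Pow(Add(-2, Mul(1, Pow(-1, -1))), 2) = Pow(Add(-2, Mul(1, -1)), 2) = Pow(Add(-2, -1), 2) = Pow(-3, 2) = 9)
Function('T')(j, N) = Pow(Add(7, j), -1)
Mul(-81774, Pow(Function('T')(68, w), -1)) = Mul(-81774, Pow(Pow(Add(7, 68), -1), -1)) = Mul(-81774, Pow(Pow(75, -1), -1)) = Mul(-81774, Pow(Rational(1, 75), -1)) = Mul(-81774, 75) = -6133050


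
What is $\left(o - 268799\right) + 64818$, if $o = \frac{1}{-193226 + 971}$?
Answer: $- \frac{39216367156}{192255} \approx -2.0398 \cdot 10^{5}$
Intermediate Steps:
$o = - \frac{1}{192255}$ ($o = \frac{1}{-192255} = - \frac{1}{192255} \approx -5.2014 \cdot 10^{-6}$)
$\left(o - 268799\right) + 64818 = \left(- \frac{1}{192255} - 268799\right) + 64818 = - \frac{51677951746}{192255} + 64818 = - \frac{39216367156}{192255}$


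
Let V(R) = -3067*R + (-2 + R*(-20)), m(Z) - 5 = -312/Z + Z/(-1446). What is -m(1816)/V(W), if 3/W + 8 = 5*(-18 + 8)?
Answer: -34004936/1500886545 ≈ -0.022657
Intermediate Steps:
m(Z) = 5 - 312/Z - Z/1446 (m(Z) = 5 + (-312/Z + Z/(-1446)) = 5 + (-312/Z + Z*(-1/1446)) = 5 + (-312/Z - Z/1446) = 5 - 312/Z - Z/1446)
W = -3/58 (W = 3/(-8 + 5*(-18 + 8)) = 3/(-8 + 5*(-10)) = 3/(-8 - 50) = 3/(-58) = 3*(-1/58) = -3/58 ≈ -0.051724)
V(R) = -2 - 3087*R (V(R) = -3067*R + (-2 - 20*R) = -2 - 3087*R)
-m(1816)/V(W) = -(5 - 312/1816 - 1/1446*1816)/(-2 - 3087*(-3/58)) = -(5 - 312*1/1816 - 908/723)/(-2 + 9261/58) = -(5 - 39/227 - 908/723)/9145/58 = -586292*58/(164121*9145) = -1*34004936/1500886545 = -34004936/1500886545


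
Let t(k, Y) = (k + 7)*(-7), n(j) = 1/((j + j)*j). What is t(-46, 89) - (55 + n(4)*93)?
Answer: 6883/32 ≈ 215.09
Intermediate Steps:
n(j) = 1/(2*j²) (n(j) = 1/(((2*j))*j) = (1/(2*j))/j = 1/(2*j²))
t(k, Y) = -49 - 7*k (t(k, Y) = (7 + k)*(-7) = -49 - 7*k)
t(-46, 89) - (55 + n(4)*93) = (-49 - 7*(-46)) - (55 + ((½)/4²)*93) = (-49 + 322) - (55 + ((½)*(1/16))*93) = 273 - (55 + (1/32)*93) = 273 - (55 + 93/32) = 273 - 1*1853/32 = 273 - 1853/32 = 6883/32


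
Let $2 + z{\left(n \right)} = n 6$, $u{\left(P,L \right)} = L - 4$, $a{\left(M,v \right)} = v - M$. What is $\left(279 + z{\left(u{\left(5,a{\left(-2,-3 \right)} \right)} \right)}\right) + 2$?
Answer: $249$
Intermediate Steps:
$u{\left(P,L \right)} = -4 + L$ ($u{\left(P,L \right)} = L - 4 = -4 + L$)
$z{\left(n \right)} = -2 + 6 n$ ($z{\left(n \right)} = -2 + n 6 = -2 + 6 n$)
$\left(279 + z{\left(u{\left(5,a{\left(-2,-3 \right)} \right)} \right)}\right) + 2 = \left(279 + \left(-2 + 6 \left(-4 - 1\right)\right)\right) + 2 = \left(279 + \left(-2 + 6 \left(-5\right)\right)\right) + 2 = \left(279 - 32\right) + 2 = 247 + 2 = 249$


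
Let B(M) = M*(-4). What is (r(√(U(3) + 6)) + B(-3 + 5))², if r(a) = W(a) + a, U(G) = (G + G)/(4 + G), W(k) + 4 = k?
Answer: 1200/7 - 192*√21/7 ≈ 45.735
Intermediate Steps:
W(k) = -4 + k
U(G) = 2*G/(4 + G) (U(G) = (2*G)/(4 + G) = 2*G/(4 + G))
B(M) = -4*M
r(a) = -4 + 2*a (r(a) = (-4 + a) + a = -4 + 2*a)
(r(√(U(3) + 6)) + B(-3 + 5))² = ((-4 + 2*√(2*3/(4 + 3) + 6)) - 4*(-3 + 5))² = ((-4 + 2*√(2*3/7 + 6)) - 4*2)² = ((-4 + 2*√(2*3*(⅐) + 6)) - 8)² = ((-4 + 2*√(6/7 + 6)) - 8)² = ((-4 + 2*√(48/7)) - 8)² = ((-4 + 2*(4*√21/7)) - 8)² = ((-4 + 8*√21/7) - 8)² = (-12 + 8*√21/7)²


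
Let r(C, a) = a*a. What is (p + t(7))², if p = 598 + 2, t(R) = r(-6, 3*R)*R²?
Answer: 493239681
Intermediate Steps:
r(C, a) = a²
t(R) = 9*R⁴ (t(R) = (3*R)²*R² = (9*R²)*R² = 9*R⁴)
p = 600
(p + t(7))² = (600 + 9*7⁴)² = (600 + 9*2401)² = (600 + 21609)² = 22209² = 493239681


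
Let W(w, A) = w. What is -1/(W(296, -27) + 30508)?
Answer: -1/30804 ≈ -3.2463e-5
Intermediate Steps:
-1/(W(296, -27) + 30508) = -1/(296 + 30508) = -1/30804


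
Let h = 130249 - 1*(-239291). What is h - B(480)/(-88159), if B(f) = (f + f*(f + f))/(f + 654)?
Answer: 6157294403420/16662051 ≈ 3.6954e+5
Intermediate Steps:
B(f) = (f + 2*f**2)/(654 + f) (B(f) = (f + f*(2*f))/(654 + f) = (f + 2*f**2)/(654 + f))
h = 369540 (h = 130249 + 239291 = 369540)
h - B(480)/(-88159) = 369540 - 480*(1 + 2*480)/(654 + 480)/(-88159) = 369540 - 480*(1 + 960)/1134*(-1)/88159 = 369540 - 480*(1/1134)*961*(-1)/88159 = 369540 - 76880*(-1)/(189*88159) = 369540 - 1*(-76880/16662051) = 369540 + 76880/16662051 = 6157294403420/16662051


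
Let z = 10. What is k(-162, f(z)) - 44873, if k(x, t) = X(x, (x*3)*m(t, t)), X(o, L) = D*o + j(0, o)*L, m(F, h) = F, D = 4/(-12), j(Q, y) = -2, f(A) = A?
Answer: -35099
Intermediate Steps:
D = -⅓ (D = 4*(-1/12) = -⅓ ≈ -0.33333)
X(o, L) = -2*L - o/3 (X(o, L) = -o/3 - 2*L = -2*L - o/3)
k(x, t) = -x/3 - 6*t*x (k(x, t) = -2*x*3*t - x/3 = -2*3*x*t - x/3 = -6*t*x - x/3 = -x/3 - 6*t*x)
k(-162, f(z)) - 44873 = (⅓)*(-162)*(-1 - 18*10) - 44873 = (⅓)*(-162)*(-1 - 180) - 44873 = (⅓)*(-162)*(-181) - 44873 = 9774 - 44873 = -35099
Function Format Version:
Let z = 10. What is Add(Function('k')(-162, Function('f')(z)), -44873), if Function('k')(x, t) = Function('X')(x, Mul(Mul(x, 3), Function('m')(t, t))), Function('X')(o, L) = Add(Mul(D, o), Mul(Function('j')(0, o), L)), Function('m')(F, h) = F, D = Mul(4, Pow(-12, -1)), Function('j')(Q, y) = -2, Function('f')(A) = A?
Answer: -35099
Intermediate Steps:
D = Rational(-1, 3) (D = Mul(4, Rational(-1, 12)) = Rational(-1, 3) ≈ -0.33333)
Function('X')(o, L) = Add(Mul(-2, L), Mul(Rational(-1, 3), o)) (Function('X')(o, L) = Add(Mul(Rational(-1, 3), o), Mul(-2, L)) = Add(Mul(-2, L), Mul(Rational(-1, 3), o)))
Function('k')(x, t) = Add(Mul(Rational(-1, 3), x), Mul(-6, t, x)) (Function('k')(x, t) = Add(Mul(-2, Mul(Mul(x, 3), t)), Mul(Rational(-1, 3), x)) = Add(Mul(-2, Mul(Mul(3, x), t)), Mul(Rational(-1, 3), x)) = Add(Mul(-2, Mul(3, t, x)), Mul(Rational(-1, 3), x)) = Add(Mul(-6, t, x), Mul(Rational(-1, 3), x)) = Add(Mul(Rational(-1, 3), x), Mul(-6, t, x)))
Add(Function('k')(-162, Function('f')(z)), -44873) = Add(Mul(Rational(1, 3), -162, Add(-1, Mul(-18, 10))), -44873) = Add(Mul(Rational(1, 3), -162, Add(-1, -180)), -44873) = Add(Mul(Rational(1, 3), -162, -181), -44873) = Add(9774, -44873) = -35099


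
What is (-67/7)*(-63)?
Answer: 603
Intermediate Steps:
(-67/7)*(-63) = ((⅐)*(-67))*(-63) = -67/7*(-63) = 603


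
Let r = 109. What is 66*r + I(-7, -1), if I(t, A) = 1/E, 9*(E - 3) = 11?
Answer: 273381/38 ≈ 7194.2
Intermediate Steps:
E = 38/9 (E = 3 + (1/9)*11 = 3 + 11/9 = 38/9 ≈ 4.2222)
I(t, A) = 9/38 (I(t, A) = 1/(38/9) = 9/38)
66*r + I(-7, -1) = 66*109 + 9/38 = 7194 + 9/38 = 273381/38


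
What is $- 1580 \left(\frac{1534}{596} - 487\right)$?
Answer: $\frac{114043610}{149} \approx 7.6539 \cdot 10^{5}$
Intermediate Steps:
$- 1580 \left(\frac{1534}{596} - 487\right) = - 1580 \left(1534 \cdot \frac{1}{596} - 487\right) = - 1580 \left(\frac{767}{298} - 487\right) = \left(-1580\right) \left(- \frac{144359}{298}\right) = \frac{114043610}{149}$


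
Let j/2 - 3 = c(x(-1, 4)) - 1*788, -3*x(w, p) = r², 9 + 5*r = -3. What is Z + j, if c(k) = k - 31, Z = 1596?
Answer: -996/25 ≈ -39.840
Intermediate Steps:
r = -12/5 (r = -9/5 + (⅕)*(-3) = -9/5 - ⅗ = -12/5 ≈ -2.4000)
x(w, p) = -48/25 (x(w, p) = -(-12/5)²/3 = -⅓*144/25 = -48/25)
c(k) = -31 + k
j = -40896/25 (j = 6 + 2*((-31 - 48/25) - 1*788) = 6 + 2*(-823/25 - 788) = 6 + 2*(-20523/25) = 6 - 41046/25 = -40896/25 ≈ -1635.8)
Z + j = 1596 - 40896/25 = -996/25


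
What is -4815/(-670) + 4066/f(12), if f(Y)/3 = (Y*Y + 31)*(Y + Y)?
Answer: 3169661/422100 ≈ 7.5093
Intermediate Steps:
f(Y) = 6*Y*(31 + Y**2) (f(Y) = 3*((Y*Y + 31)*(Y + Y)) = 3*((Y**2 + 31)*(2*Y)) = 3*((31 + Y**2)*(2*Y)) = 3*(2*Y*(31 + Y**2)) = 6*Y*(31 + Y**2))
-4815/(-670) + 4066/f(12) = -4815/(-670) + 4066/((6*12*(31 + 12**2))) = -4815*(-1/670) + 4066/((6*12*(31 + 144))) = 963/134 + 4066/((6*12*175)) = 963/134 + 4066/12600 = 963/134 + 4066*(1/12600) = 963/134 + 2033/6300 = 3169661/422100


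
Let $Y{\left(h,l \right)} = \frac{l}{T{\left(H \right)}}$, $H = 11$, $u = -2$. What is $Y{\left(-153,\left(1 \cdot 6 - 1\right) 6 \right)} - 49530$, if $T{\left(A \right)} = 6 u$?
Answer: $- \frac{99065}{2} \approx -49533.0$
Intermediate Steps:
$T{\left(A \right)} = -12$ ($T{\left(A \right)} = 6 \left(-2\right) = -12$)
$Y{\left(h,l \right)} = - \frac{l}{12}$ ($Y{\left(h,l \right)} = \frac{l}{-12} = l \left(- \frac{1}{12}\right) = - \frac{l}{12}$)
$Y{\left(-153,\left(1 \cdot 6 - 1\right) 6 \right)} - 49530 = - \frac{\left(1 \cdot 6 - 1\right) 6}{12} - 49530 = - \frac{\left(6 - 1\right) 6}{12} - 49530 = - \frac{5 \cdot 6}{12} - 49530 = \left(- \frac{1}{12}\right) 30 - 49530 = - \frac{5}{2} - 49530 = - \frac{99065}{2}$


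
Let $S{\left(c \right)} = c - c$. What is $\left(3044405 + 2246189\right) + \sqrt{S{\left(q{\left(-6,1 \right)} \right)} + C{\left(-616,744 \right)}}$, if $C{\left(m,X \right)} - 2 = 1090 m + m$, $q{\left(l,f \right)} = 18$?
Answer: $5290594 + i \sqrt{672054} \approx 5.2906 \cdot 10^{6} + 819.79 i$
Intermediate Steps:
$S{\left(c \right)} = 0$
$C{\left(m,X \right)} = 2 + 1091 m$ ($C{\left(m,X \right)} = 2 + \left(1090 m + m\right) = 2 + 1091 m$)
$\left(3044405 + 2246189\right) + \sqrt{S{\left(q{\left(-6,1 \right)} \right)} + C{\left(-616,744 \right)}} = \left(3044405 + 2246189\right) + \sqrt{0 + \left(2 + 1091 \left(-616\right)\right)} = 5290594 + \sqrt{0 + \left(2 - 672056\right)} = 5290594 + \sqrt{0 - 672054} = 5290594 + \sqrt{-672054} = 5290594 + i \sqrt{672054}$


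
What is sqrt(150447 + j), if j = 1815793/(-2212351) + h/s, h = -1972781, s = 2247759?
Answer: sqrt(413374490145504739481150646805)/1657610623803 ≈ 387.87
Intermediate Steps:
j = -8445949076018/4972831871409 (j = 1815793/(-2212351) - 1972781/2247759 = 1815793*(-1/2212351) - 1972781*1/2247759 = -1815793/2212351 - 1972781/2247759 = -8445949076018/4972831871409 ≈ -1.6984)
sqrt(150447 + j) = sqrt(150447 - 8445949076018/4972831871409) = sqrt(748139190608793805/4972831871409) = sqrt(413374490145504739481150646805)/1657610623803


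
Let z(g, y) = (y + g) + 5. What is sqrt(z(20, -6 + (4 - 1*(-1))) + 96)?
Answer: 2*sqrt(30) ≈ 10.954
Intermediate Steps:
z(g, y) = 5 + g + y (z(g, y) = (g + y) + 5 = 5 + g + y)
sqrt(z(20, -6 + (4 - 1*(-1))) + 96) = sqrt((5 + 20 + (-6 + (4 - 1*(-1)))) + 96) = sqrt((5 + 20 + (-6 + (4 + 1))) + 96) = sqrt((5 + 20 + (-6 + 5)) + 96) = sqrt((5 + 20 - 1) + 96) = sqrt(24 + 96) = sqrt(120) = 2*sqrt(30)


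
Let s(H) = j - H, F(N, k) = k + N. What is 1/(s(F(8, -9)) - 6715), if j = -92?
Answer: -1/6806 ≈ -0.00014693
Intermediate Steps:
F(N, k) = N + k
s(H) = -92 - H
1/(s(F(8, -9)) - 6715) = 1/((-92 - (8 - 9)) - 6715) = 1/((-92 - 1*(-1)) - 6715) = 1/((-92 + 1) - 6715) = 1/(-91 - 6715) = 1/(-6806) = -1/6806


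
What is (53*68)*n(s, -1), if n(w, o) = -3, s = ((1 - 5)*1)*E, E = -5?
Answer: -10812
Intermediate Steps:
s = 20 (s = ((1 - 5)*1)*(-5) = -4*1*(-5) = -4*(-5) = 20)
(53*68)*n(s, -1) = (53*68)*(-3) = 3604*(-3) = -10812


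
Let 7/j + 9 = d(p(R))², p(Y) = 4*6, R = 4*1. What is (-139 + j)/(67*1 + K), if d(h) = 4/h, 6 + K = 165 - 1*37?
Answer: -45149/61047 ≈ -0.73958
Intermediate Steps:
R = 4
p(Y) = 24
K = 122 (K = -6 + (165 - 1*37) = -6 + (165 - 37) = -6 + 128 = 122)
j = -252/323 (j = 7/(-9 + (4/24)²) = 7/(-9 + (4*(1/24))²) = 7/(-9 + (⅙)²) = 7/(-9 + 1/36) = 7/(-323/36) = 7*(-36/323) = -252/323 ≈ -0.78019)
(-139 + j)/(67*1 + K) = (-139 - 252/323)/(67*1 + 122) = -45149/(323*(67 + 122)) = -45149/323/189 = -45149/323*1/189 = -45149/61047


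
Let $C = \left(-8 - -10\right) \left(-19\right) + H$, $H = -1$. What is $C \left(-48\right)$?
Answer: $1872$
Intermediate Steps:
$C = -39$ ($C = \left(-8 - -10\right) \left(-19\right) - 1 = \left(-8 + 10\right) \left(-19\right) - 1 = 2 \left(-19\right) - 1 = -38 - 1 = -39$)
$C \left(-48\right) = \left(-39\right) \left(-48\right) = 1872$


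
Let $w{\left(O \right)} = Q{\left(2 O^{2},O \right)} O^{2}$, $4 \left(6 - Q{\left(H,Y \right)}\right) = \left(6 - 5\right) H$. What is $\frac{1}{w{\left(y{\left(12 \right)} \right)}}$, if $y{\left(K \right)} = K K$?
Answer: $- \frac{1}{214866432} \approx -4.6541 \cdot 10^{-9}$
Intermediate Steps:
$y{\left(K \right)} = K^{2}$
$Q{\left(H,Y \right)} = 6 - \frac{H}{4}$ ($Q{\left(H,Y \right)} = 6 - \frac{\left(6 - 5\right) H}{4} = 6 - \frac{1 H}{4} = 6 - \frac{H}{4}$)
$w{\left(O \right)} = O^{2} \left(6 - \frac{O^{2}}{2}\right)$ ($w{\left(O \right)} = \left(6 - \frac{2 O^{2}}{4}\right) O^{2} = \left(6 - \frac{O^{2}}{2}\right) O^{2} = O^{2} \left(6 - \frac{O^{2}}{2}\right)$)
$\frac{1}{w{\left(y{\left(12 \right)} \right)}} = \frac{1}{\frac{1}{2} \left(12^{2}\right)^{2} \left(12 - \left(12^{2}\right)^{2}\right)} = \frac{1}{\frac{1}{2} \cdot 144^{2} \left(12 - 144^{2}\right)} = \frac{1}{\frac{1}{2} \cdot 20736 \left(12 - 20736\right)} = \frac{1}{\frac{1}{2} \cdot 20736 \left(-20724\right)} = \frac{1}{-214866432} = - \frac{1}{214866432}$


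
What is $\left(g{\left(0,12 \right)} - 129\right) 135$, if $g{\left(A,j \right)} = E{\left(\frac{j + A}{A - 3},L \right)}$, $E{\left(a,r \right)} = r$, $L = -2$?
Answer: $-17685$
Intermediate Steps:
$g{\left(A,j \right)} = -2$
$\left(g{\left(0,12 \right)} - 129\right) 135 = \left(-2 - 129\right) 135 = \left(-131\right) 135 = -17685$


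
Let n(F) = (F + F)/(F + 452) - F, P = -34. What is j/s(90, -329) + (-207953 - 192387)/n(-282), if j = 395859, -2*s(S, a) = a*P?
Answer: -151748287/100674 ≈ -1507.3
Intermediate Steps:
s(S, a) = 17*a (s(S, a) = -a*(-34)/2 = -(-17)*a = 17*a)
n(F) = -F + 2*F/(452 + F) (n(F) = (2*F)/(452 + F) - F = 2*F/(452 + F) - F = -F + 2*F/(452 + F))
j/s(90, -329) + (-207953 - 192387)/n(-282) = 395859/((17*(-329))) + (-207953 - 192387)/((-1*(-282)*(450 - 282)/(452 - 282))) = 395859/(-5593) - 400340/((-1*(-282)*168/170)) = 395859*(-1/5593) - 400340/((-1*(-282)*1/170*168)) = -395859/5593 - 400340/23688/85 = -395859/5593 - 400340*85/23688 = -395859/5593 - 8507225/5922 = -151748287/100674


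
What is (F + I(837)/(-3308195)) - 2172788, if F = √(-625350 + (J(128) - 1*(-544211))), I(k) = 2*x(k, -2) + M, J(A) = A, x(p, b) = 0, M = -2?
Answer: -7188006397658/3308195 + I*√81011 ≈ -2.1728e+6 + 284.62*I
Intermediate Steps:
I(k) = -2 (I(k) = 2*0 - 2 = 0 - 2 = -2)
F = I*√81011 (F = √(-625350 + (128 - 1*(-544211))) = √(-625350 + (128 + 544211)) = √(-625350 + 544339) = √(-81011) = I*√81011 ≈ 284.62*I)
(F + I(837)/(-3308195)) - 2172788 = (I*√81011 - 2/(-3308195)) - 2172788 = (I*√81011 - 2*(-1/3308195)) - 2172788 = (I*√81011 + 2/3308195) - 2172788 = (2/3308195 + I*√81011) - 2172788 = -7188006397658/3308195 + I*√81011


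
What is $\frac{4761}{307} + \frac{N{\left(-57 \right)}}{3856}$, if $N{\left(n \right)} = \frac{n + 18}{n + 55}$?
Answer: $\frac{36728805}{2367584} \approx 15.513$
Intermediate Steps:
$N{\left(n \right)} = \frac{18 + n}{55 + n}$
$\frac{4761}{307} + \frac{N{\left(-57 \right)}}{3856} = \frac{4761}{307} + \frac{\frac{1}{55 - 57} \left(18 - 57\right)}{3856} = 4761 \cdot \frac{1}{307} + \frac{1}{-2} \left(-39\right) \frac{1}{3856} = \frac{4761}{307} + \left(- \frac{1}{2}\right) \left(-39\right) \frac{1}{3856} = \frac{4761}{307} + \frac{39}{2} \cdot \frac{1}{3856} = \frac{4761}{307} + \frac{39}{7712} = \frac{36728805}{2367584}$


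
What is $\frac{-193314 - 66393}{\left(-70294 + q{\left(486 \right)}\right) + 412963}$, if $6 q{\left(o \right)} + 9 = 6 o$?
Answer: $- \frac{173138}{228769} \approx -0.75682$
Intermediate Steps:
$q{\left(o \right)} = - \frac{3}{2} + o$ ($q{\left(o \right)} = - \frac{3}{2} + \frac{6 o}{6} = - \frac{3}{2} + o$)
$\frac{-193314 - 66393}{\left(-70294 + q{\left(486 \right)}\right) + 412963} = \frac{-193314 - 66393}{\left(-70294 + \left(- \frac{3}{2} + 486\right)\right) + 412963} = - \frac{259707}{\left(-70294 + \frac{969}{2}\right) + 412963} = - \frac{259707}{- \frac{139619}{2} + 412963} = - \frac{259707}{\frac{686307}{2}} = \left(-259707\right) \frac{2}{686307} = - \frac{173138}{228769}$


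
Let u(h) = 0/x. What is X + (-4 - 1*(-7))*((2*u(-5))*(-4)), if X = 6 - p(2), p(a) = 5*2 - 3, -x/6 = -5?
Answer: -1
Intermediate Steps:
x = 30 (x = -6*(-5) = 30)
p(a) = 7 (p(a) = 10 - 3 = 7)
X = -1 (X = 6 - 1*7 = 6 - 7 = -1)
u(h) = 0 (u(h) = 0/30 = 0*(1/30) = 0)
X + (-4 - 1*(-7))*((2*u(-5))*(-4)) = -1 + (-4 - 1*(-7))*((2*0)*(-4)) = -1 + (-4 + 7)*(0*(-4)) = -1 + 3*0 = -1 + 0 = -1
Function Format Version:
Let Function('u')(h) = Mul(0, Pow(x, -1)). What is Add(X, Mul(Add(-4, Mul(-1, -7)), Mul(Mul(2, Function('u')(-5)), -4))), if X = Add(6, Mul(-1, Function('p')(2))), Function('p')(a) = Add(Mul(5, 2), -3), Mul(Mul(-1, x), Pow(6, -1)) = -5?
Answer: -1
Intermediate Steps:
x = 30 (x = Mul(-6, -5) = 30)
Function('p')(a) = 7 (Function('p')(a) = Add(10, -3) = 7)
X = -1 (X = Add(6, Mul(-1, 7)) = Add(6, -7) = -1)
Function('u')(h) = 0 (Function('u')(h) = Mul(0, Pow(30, -1)) = Mul(0, Rational(1, 30)) = 0)
Add(X, Mul(Add(-4, Mul(-1, -7)), Mul(Mul(2, Function('u')(-5)), -4))) = Add(-1, Mul(Add(-4, Mul(-1, -7)), Mul(Mul(2, 0), -4))) = Add(-1, Mul(Add(-4, 7), Mul(0, -4))) = Add(-1, Mul(3, 0)) = Add(-1, 0) = -1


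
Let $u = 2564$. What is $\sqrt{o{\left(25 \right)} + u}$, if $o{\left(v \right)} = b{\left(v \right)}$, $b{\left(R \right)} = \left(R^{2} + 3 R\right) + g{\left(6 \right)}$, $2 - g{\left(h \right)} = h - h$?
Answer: $\sqrt{3266} \approx 57.149$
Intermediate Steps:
$g{\left(h \right)} = 2$ ($g{\left(h \right)} = 2 - \left(h - h\right) = 2 - 0 = 2 + 0 = 2$)
$b{\left(R \right)} = 2 + R^{2} + 3 R$ ($b{\left(R \right)} = \left(R^{2} + 3 R\right) + 2 = 2 + R^{2} + 3 R$)
$o{\left(v \right)} = 2 + v^{2} + 3 v$
$\sqrt{o{\left(25 \right)} + u} = \sqrt{\left(2 + 25^{2} + 3 \cdot 25\right) + 2564} = \sqrt{\left(2 + 625 + 75\right) + 2564} = \sqrt{702 + 2564} = \sqrt{3266}$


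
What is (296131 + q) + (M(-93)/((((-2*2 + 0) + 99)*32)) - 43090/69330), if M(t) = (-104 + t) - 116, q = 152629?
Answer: 9458194093811/21076320 ≈ 4.4876e+5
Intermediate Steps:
M(t) = -220 + t
(296131 + q) + (M(-93)/((((-2*2 + 0) + 99)*32)) - 43090/69330) = (296131 + 152629) + ((-220 - 93)/((((-2*2 + 0) + 99)*32)) - 43090/69330) = 448760 + (-313*1/(32*((-4 + 0) + 99)) - 43090*1/69330) = 448760 + (-313*1/(32*(-4 + 99)) - 4309/6933) = 448760 + (-313/(95*32) - 4309/6933) = 448760 + (-313/3040 - 4309/6933) = 448760 - 15269389/21076320 = 9458194093811/21076320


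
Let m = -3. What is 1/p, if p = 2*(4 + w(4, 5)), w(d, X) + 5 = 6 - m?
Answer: 1/16 ≈ 0.062500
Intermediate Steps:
w(d, X) = 4 (w(d, X) = -5 + (6 - 1*(-3)) = -5 + (6 + 3) = -5 + 9 = 4)
p = 16 (p = 2*(4 + 4) = 2*8 = 16)
1/p = 1/16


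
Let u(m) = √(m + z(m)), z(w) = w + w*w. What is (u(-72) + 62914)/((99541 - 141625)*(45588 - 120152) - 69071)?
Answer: 62914/3137882305 + 12*√35/3137882305 ≈ 2.0072e-5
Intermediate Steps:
z(w) = w + w²
u(m) = √(m + m*(1 + m))
(u(-72) + 62914)/((99541 - 141625)*(45588 - 120152) - 69071) = (√(-72*(2 - 72)) + 62914)/((99541 - 141625)*(45588 - 120152) - 69071) = (√(-72*(-70)) + 62914)/(-42084*(-74564) - 69071) = (√5040 + 62914)/(3137951376 - 69071) = (12*√35 + 62914)/3137882305 = (62914 + 12*√35)*(1/3137882305) = 62914/3137882305 + 12*√35/3137882305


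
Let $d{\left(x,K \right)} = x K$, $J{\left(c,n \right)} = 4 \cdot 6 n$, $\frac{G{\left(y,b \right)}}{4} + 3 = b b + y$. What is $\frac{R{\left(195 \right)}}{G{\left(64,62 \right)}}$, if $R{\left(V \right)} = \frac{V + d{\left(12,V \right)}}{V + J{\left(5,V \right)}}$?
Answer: $\frac{13}{390500} \approx 3.3291 \cdot 10^{-5}$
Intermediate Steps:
$G{\left(y,b \right)} = -12 + 4 y + 4 b^{2}$ ($G{\left(y,b \right)} = -12 + 4 \left(b b + y\right) = -12 + 4 \left(b^{2} + y\right) = -12 + 4 \left(y + b^{2}\right) = -12 + \left(4 y + 4 b^{2}\right) = -12 + 4 y + 4 b^{2}$)
$J{\left(c,n \right)} = 24 n$
$d{\left(x,K \right)} = K x$
$R{\left(V \right)} = \frac{13}{25}$ ($R{\left(V \right)} = \frac{V + V 12}{V + 24 V} = \frac{V + 12 V}{25 V} = 13 V \frac{1}{25 V} = \frac{13}{25}$)
$\frac{R{\left(195 \right)}}{G{\left(64,62 \right)}} = \frac{13}{25 \left(-12 + 4 \cdot 64 + 4 \cdot 62^{2}\right)} = \frac{13}{25 \left(-12 + 256 + 4 \cdot 3844\right)} = \frac{13}{25 \left(-12 + 256 + 15376\right)} = \frac{13}{25 \cdot 15620} = \frac{13}{25} \cdot \frac{1}{15620} = \frac{13}{390500}$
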